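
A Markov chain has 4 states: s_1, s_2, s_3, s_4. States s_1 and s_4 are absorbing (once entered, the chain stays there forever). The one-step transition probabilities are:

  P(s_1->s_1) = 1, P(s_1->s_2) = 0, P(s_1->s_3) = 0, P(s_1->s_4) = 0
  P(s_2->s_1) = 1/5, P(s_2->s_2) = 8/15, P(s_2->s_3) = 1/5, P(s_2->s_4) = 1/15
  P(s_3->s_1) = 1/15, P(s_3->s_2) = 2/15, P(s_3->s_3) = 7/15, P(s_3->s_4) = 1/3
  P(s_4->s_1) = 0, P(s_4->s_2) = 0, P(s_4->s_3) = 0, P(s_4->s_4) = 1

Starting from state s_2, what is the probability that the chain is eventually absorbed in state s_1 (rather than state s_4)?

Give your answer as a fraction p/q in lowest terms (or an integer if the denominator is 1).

Answer: 27/50

Derivation:
Let a_i = P(absorbed in s_1 | start in state i).
Boundary conditions: a_s_1 = 1, a_s_4 = 0.
For each transient state i, a_i = sum_j P(i->j) * a_j:
  a_s_2 = 1/5*a_s_1 + 8/15*a_s_2 + 1/5*a_s_3 + 1/15*a_s_4
  a_s_3 = 1/15*a_s_1 + 2/15*a_s_2 + 7/15*a_s_3 + 1/3*a_s_4

Substituting a_s_1 = 1 and a_s_4 = 0, rearrange to (I - Q) a = r where r[i] = P(i -> s_1):
  [7/15, -1/5] . (a_s_2, a_s_3) = 1/5
  [-2/15, 8/15] . (a_s_2, a_s_3) = 1/15

Solving yields:
  a_s_2 = 27/50
  a_s_3 = 13/50

Starting state is s_2, so the absorption probability is a_s_2 = 27/50.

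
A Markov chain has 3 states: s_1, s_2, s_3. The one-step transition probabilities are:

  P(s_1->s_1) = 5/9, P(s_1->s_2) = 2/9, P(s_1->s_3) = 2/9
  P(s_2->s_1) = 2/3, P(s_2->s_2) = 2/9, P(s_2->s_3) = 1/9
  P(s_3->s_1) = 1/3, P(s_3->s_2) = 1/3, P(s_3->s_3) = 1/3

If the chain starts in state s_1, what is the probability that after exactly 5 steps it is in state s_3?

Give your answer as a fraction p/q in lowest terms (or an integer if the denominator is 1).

Answer: 1438/6561

Derivation:
Computing P^5 by repeated multiplication:
P^1 =
  s_1: [5/9, 2/9, 2/9]
  s_2: [2/3, 2/9, 1/9]
  s_3: [1/3, 1/3, 1/3]
P^2 =
  s_1: [43/81, 20/81, 2/9]
  s_2: [5/9, 19/81, 17/81]
  s_3: [14/27, 7/27, 2/9]
P^3 =
  s_1: [389/729, 20/81, 160/729]
  s_2: [130/243, 179/729, 160/729]
  s_3: [130/243, 20/81, 53/243]
P^4 =
  s_1: [3505/6561, 1618/6561, 1438/6561]
  s_2: [1168/2187, 1618/6561, 1439/6561]
  s_3: [1169/2187, 539/2187, 479/2187]
P^5 =
  s_1: [31547/59049, 14560/59049, 1438/6561]
  s_2: [3505/6561, 14561/59049, 12943/59049]
  s_3: [10516/19683, 4853/19683, 1438/6561]

(P^5)[s_1 -> s_3] = 1438/6561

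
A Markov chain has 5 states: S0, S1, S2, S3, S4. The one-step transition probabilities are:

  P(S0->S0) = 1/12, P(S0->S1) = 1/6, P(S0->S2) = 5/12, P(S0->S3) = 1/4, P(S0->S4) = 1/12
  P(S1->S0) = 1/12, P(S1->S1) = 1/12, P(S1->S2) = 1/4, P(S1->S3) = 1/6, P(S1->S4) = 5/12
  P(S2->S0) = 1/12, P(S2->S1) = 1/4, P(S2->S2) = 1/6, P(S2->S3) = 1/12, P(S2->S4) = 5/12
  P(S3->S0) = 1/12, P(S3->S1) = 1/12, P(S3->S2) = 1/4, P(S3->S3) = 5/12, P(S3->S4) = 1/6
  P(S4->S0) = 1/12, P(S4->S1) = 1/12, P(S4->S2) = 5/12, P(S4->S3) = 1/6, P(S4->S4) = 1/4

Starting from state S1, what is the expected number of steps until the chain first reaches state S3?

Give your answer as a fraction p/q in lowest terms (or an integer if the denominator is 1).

Let h_i = expected steps to first reach S3 from state i.
Boundary: h_S3 = 0.
First-step equations for the other states:
  h_S0 = 1 + 1/12*h_S0 + 1/6*h_S1 + 5/12*h_S2 + 1/4*h_S3 + 1/12*h_S4
  h_S1 = 1 + 1/12*h_S0 + 1/12*h_S1 + 1/4*h_S2 + 1/6*h_S3 + 5/12*h_S4
  h_S2 = 1 + 1/12*h_S0 + 1/4*h_S1 + 1/6*h_S2 + 1/12*h_S3 + 5/12*h_S4
  h_S4 = 1 + 1/12*h_S0 + 1/12*h_S1 + 5/12*h_S2 + 1/6*h_S3 + 1/4*h_S4

Substituting h_S3 = 0 and rearranging gives the linear system (I - Q) h = 1:
  [11/12, -1/6, -5/12, -1/12] . (h_S0, h_S1, h_S2, h_S4) = 1
  [-1/12, 11/12, -1/4, -5/12] . (h_S0, h_S1, h_S2, h_S4) = 1
  [-1/12, -1/4, 5/6, -5/12] . (h_S0, h_S1, h_S2, h_S4) = 1
  [-1/12, -1/12, -5/12, 3/4] . (h_S0, h_S1, h_S2, h_S4) = 1

Solving yields:
  h_S0 = 1348/217
  h_S1 = 208/31
  h_S2 = 224/31
  h_S4 = 1472/217

Starting state is S1, so the expected hitting time is h_S1 = 208/31.

Answer: 208/31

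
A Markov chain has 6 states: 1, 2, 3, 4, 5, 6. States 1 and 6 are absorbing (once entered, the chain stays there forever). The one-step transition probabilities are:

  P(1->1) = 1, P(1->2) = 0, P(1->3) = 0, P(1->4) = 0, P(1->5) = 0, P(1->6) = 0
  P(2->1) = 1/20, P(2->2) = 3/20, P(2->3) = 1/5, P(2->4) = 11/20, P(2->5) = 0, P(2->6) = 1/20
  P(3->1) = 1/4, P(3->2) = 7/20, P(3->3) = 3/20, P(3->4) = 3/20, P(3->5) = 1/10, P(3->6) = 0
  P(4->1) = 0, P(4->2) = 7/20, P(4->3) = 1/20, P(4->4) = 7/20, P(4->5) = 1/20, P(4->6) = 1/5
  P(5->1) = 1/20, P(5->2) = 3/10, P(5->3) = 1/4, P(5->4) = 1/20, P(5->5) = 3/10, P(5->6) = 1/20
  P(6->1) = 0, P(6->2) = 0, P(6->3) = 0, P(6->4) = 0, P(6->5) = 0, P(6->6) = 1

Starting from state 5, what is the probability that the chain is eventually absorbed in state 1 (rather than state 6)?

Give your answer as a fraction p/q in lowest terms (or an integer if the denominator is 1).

Answer: 737/1679

Derivation:
Let a_i = P(absorbed in 1 | start in state i).
Boundary conditions: a_1 = 1, a_6 = 0.
For each transient state i, a_i = sum_j P(i->j) * a_j:
  a_2 = 1/20*a_1 + 3/20*a_2 + 1/5*a_3 + 11/20*a_4 + 0*a_5 + 1/20*a_6
  a_3 = 1/4*a_1 + 7/20*a_2 + 3/20*a_3 + 3/20*a_4 + 1/10*a_5 + 0*a_6
  a_4 = 0*a_1 + 7/20*a_2 + 1/20*a_3 + 7/20*a_4 + 1/20*a_5 + 1/5*a_6
  a_5 = 1/20*a_1 + 3/10*a_2 + 1/4*a_3 + 1/20*a_4 + 3/10*a_5 + 1/20*a_6

Substituting a_1 = 1 and a_6 = 0, rearrange to (I - Q) a = r where r[i] = P(i -> 1):
  [17/20, -1/5, -11/20, 0] . (a_2, a_3, a_4, a_5) = 1/20
  [-7/20, 17/20, -3/20, -1/10] . (a_2, a_3, a_4, a_5) = 1/4
  [-7/20, -1/20, 13/20, -1/20] . (a_2, a_3, a_4, a_5) = 0
  [-3/10, -1/4, -1/20, 7/10] . (a_2, a_3, a_4, a_5) = 1/20

Solving yields:
  a_2 = 606/1679
  a_3 = 910/1679
  a_4 = 453/1679
  a_5 = 737/1679

Starting state is 5, so the absorption probability is a_5 = 737/1679.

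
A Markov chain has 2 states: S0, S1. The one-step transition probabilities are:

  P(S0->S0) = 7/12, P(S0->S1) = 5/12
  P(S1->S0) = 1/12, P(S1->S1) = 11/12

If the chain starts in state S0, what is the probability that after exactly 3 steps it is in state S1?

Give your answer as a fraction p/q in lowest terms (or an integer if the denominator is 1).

Computing P^3 by repeated multiplication:
P^1 =
  S0: [7/12, 5/12]
  S1: [1/12, 11/12]
P^2 =
  S0: [3/8, 5/8]
  S1: [1/8, 7/8]
P^3 =
  S0: [13/48, 35/48]
  S1: [7/48, 41/48]

(P^3)[S0 -> S1] = 35/48

Answer: 35/48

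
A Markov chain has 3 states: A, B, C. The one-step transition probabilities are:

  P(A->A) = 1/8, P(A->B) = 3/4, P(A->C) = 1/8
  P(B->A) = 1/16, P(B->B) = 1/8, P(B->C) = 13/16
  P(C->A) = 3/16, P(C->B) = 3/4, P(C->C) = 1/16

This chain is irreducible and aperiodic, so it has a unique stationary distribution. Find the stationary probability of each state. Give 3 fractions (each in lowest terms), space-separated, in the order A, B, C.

Answer: 27/221 6/13 92/221

Derivation:
The stationary distribution satisfies pi = pi * P, i.e.:
  pi_A = 1/8*pi_A + 1/16*pi_B + 3/16*pi_C
  pi_B = 3/4*pi_A + 1/8*pi_B + 3/4*pi_C
  pi_C = 1/8*pi_A + 13/16*pi_B + 1/16*pi_C
with normalization: pi_A + pi_B + pi_C = 1.

Using the first 2 balance equations plus normalization, the linear system A*pi = b is:
  [-7/8, 1/16, 3/16] . pi = 0
  [3/4, -7/8, 3/4] . pi = 0
  [1, 1, 1] . pi = 1

Solving yields:
  pi_A = 27/221
  pi_B = 6/13
  pi_C = 92/221

Verification (pi * P):
  27/221*1/8 + 6/13*1/16 + 92/221*3/16 = 27/221 = pi_A  (ok)
  27/221*3/4 + 6/13*1/8 + 92/221*3/4 = 6/13 = pi_B  (ok)
  27/221*1/8 + 6/13*13/16 + 92/221*1/16 = 92/221 = pi_C  (ok)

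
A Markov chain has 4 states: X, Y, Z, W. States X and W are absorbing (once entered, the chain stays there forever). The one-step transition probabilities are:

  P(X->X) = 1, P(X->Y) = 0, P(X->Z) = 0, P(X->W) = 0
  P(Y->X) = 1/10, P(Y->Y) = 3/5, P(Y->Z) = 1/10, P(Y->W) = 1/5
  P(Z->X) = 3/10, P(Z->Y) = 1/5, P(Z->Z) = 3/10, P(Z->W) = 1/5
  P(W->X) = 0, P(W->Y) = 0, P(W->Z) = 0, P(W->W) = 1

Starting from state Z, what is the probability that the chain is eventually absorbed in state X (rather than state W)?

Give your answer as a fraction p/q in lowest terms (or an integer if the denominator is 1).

Answer: 7/13

Derivation:
Let a_i = P(absorbed in X | start in state i).
Boundary conditions: a_X = 1, a_W = 0.
For each transient state i, a_i = sum_j P(i->j) * a_j:
  a_Y = 1/10*a_X + 3/5*a_Y + 1/10*a_Z + 1/5*a_W
  a_Z = 3/10*a_X + 1/5*a_Y + 3/10*a_Z + 1/5*a_W

Substituting a_X = 1 and a_W = 0, rearrange to (I - Q) a = r where r[i] = P(i -> X):
  [2/5, -1/10] . (a_Y, a_Z) = 1/10
  [-1/5, 7/10] . (a_Y, a_Z) = 3/10

Solving yields:
  a_Y = 5/13
  a_Z = 7/13

Starting state is Z, so the absorption probability is a_Z = 7/13.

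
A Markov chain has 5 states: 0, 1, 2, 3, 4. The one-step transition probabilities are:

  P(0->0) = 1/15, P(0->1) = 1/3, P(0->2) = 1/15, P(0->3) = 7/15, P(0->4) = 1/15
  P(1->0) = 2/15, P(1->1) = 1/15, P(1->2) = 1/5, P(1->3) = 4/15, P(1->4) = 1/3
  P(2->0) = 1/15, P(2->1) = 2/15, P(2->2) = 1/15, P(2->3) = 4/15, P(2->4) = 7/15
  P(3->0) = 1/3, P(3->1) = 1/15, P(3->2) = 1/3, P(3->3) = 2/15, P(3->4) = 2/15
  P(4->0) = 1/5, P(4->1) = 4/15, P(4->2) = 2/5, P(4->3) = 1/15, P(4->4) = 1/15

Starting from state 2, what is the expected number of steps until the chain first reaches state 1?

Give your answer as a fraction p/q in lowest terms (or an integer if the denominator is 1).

Let h_i = expected steps to first reach 1 from state i.
Boundary: h_1 = 0.
First-step equations for the other states:
  h_0 = 1 + 1/15*h_0 + 1/3*h_1 + 1/15*h_2 + 7/15*h_3 + 1/15*h_4
  h_2 = 1 + 1/15*h_0 + 2/15*h_1 + 1/15*h_2 + 4/15*h_3 + 7/15*h_4
  h_3 = 1 + 1/3*h_0 + 1/15*h_1 + 1/3*h_2 + 2/15*h_3 + 2/15*h_4
  h_4 = 1 + 1/5*h_0 + 4/15*h_1 + 2/5*h_2 + 1/15*h_3 + 1/15*h_4

Substituting h_1 = 0 and rearranging gives the linear system (I - Q) h = 1:
  [14/15, -1/15, -7/15, -1/15] . (h_0, h_2, h_3, h_4) = 1
  [-1/15, 14/15, -4/15, -7/15] . (h_0, h_2, h_3, h_4) = 1
  [-1/3, -1/3, 13/15, -2/15] . (h_0, h_2, h_3, h_4) = 1
  [-1/5, -2/5, -1/15, 14/15] . (h_0, h_2, h_3, h_4) = 1

Solving yields:
  h_0 = 2405/508
  h_2 = 700/127
  h_3 = 8905/1524
  h_4 = 7415/1524

Starting state is 2, so the expected hitting time is h_2 = 700/127.

Answer: 700/127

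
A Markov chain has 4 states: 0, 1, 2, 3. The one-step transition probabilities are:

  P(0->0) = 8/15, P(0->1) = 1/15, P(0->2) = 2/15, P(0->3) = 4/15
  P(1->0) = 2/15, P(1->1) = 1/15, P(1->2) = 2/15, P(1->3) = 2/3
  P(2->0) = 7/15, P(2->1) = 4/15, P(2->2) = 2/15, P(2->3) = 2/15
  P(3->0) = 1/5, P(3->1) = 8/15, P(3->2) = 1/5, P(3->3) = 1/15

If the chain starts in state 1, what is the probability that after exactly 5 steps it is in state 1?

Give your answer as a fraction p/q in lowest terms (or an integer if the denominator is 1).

Answer: 31933/151875

Derivation:
Computing P^5 by repeated multiplication:
P^1 =
  0: [8/15, 1/15, 2/15, 4/15]
  1: [2/15, 1/15, 2/15, 2/3]
  2: [7/15, 4/15, 2/15, 2/15]
  3: [1/5, 8/15, 1/5, 1/15]
P^2 =
  0: [92/225, 49/225, 34/225, 2/9]
  1: [62/225, 91/225, 8/45, 32/225]
  2: [28/75, 7/45, 32/225, 74/225]
  3: [64/225, 31/225, 31/225, 11/25]
P^3 =
  0: [1222/3375, 677/3375, 4/27, 976/3375]
  1: [1054/3375, 569/3375, 482/3375, 254/675]
  2: [44/125, 839/3375, 524/3375, 824/3375]
  3: [1088/3375, 337/1125, 61/375, 727/3375]
P^4 =
  0: [17558/50625, 11707/50625, 7726/50625, 13634/50625]
  1: [16754/50625, 13711/50625, 1604/10125, 2428/10125]
  2: [5774/16875, 2143/10125, 7574/50625, 15014/50625]
  3: [134/405, 10111/50625, 7477/50625, 5429/16875]
P^5 =
  0: [258862/759375, 169241/759375, 114884/759375, 216388/759375]
  1: [254014/759375, 31933/151875, 22678/151875, 232306/759375]
  2: [1062/3125, 35689/151875, 116264/759375, 8264/30375]
  3: [255422/759375, 4157/16875, 39179/253125, 199351/759375]

(P^5)[1 -> 1] = 31933/151875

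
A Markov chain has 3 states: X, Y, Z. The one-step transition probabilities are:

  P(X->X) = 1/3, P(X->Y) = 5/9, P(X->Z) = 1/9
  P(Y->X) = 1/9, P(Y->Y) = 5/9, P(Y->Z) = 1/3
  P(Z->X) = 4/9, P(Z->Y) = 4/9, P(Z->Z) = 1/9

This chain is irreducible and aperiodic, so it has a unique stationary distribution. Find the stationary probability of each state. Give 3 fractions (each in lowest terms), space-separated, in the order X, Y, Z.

The stationary distribution satisfies pi = pi * P, i.e.:
  pi_X = 1/3*pi_X + 1/9*pi_Y + 4/9*pi_Z
  pi_Y = 5/9*pi_X + 5/9*pi_Y + 4/9*pi_Z
  pi_Z = 1/9*pi_X + 1/3*pi_Y + 1/9*pi_Z
with normalization: pi_X + pi_Y + pi_Z = 1.

Using the first 2 balance equations plus normalization, the linear system A*pi = b is:
  [-2/3, 1/9, 4/9] . pi = 0
  [5/9, -4/9, 4/9] . pi = 0
  [1, 1, 1] . pi = 1

Solving yields:
  pi_X = 20/83
  pi_Y = 44/83
  pi_Z = 19/83

Verification (pi * P):
  20/83*1/3 + 44/83*1/9 + 19/83*4/9 = 20/83 = pi_X  (ok)
  20/83*5/9 + 44/83*5/9 + 19/83*4/9 = 44/83 = pi_Y  (ok)
  20/83*1/9 + 44/83*1/3 + 19/83*1/9 = 19/83 = pi_Z  (ok)

Answer: 20/83 44/83 19/83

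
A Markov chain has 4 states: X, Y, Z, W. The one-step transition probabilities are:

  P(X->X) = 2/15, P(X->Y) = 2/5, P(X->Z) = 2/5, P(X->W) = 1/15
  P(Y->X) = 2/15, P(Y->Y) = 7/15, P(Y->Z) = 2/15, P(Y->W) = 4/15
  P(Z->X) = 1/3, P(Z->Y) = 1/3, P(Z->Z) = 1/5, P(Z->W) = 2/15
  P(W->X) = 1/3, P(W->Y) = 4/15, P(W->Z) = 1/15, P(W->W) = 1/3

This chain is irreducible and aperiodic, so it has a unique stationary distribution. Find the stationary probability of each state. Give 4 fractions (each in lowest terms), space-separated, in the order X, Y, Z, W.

Answer: 616/2883 1109/2883 544/2883 614/2883

Derivation:
The stationary distribution satisfies pi = pi * P, i.e.:
  pi_X = 2/15*pi_X + 2/15*pi_Y + 1/3*pi_Z + 1/3*pi_W
  pi_Y = 2/5*pi_X + 7/15*pi_Y + 1/3*pi_Z + 4/15*pi_W
  pi_Z = 2/5*pi_X + 2/15*pi_Y + 1/5*pi_Z + 1/15*pi_W
  pi_W = 1/15*pi_X + 4/15*pi_Y + 2/15*pi_Z + 1/3*pi_W
with normalization: pi_X + pi_Y + pi_Z + pi_W = 1.

Using the first 3 balance equations plus normalization, the linear system A*pi = b is:
  [-13/15, 2/15, 1/3, 1/3] . pi = 0
  [2/5, -8/15, 1/3, 4/15] . pi = 0
  [2/5, 2/15, -4/5, 1/15] . pi = 0
  [1, 1, 1, 1] . pi = 1

Solving yields:
  pi_X = 616/2883
  pi_Y = 1109/2883
  pi_Z = 544/2883
  pi_W = 614/2883

Verification (pi * P):
  616/2883*2/15 + 1109/2883*2/15 + 544/2883*1/3 + 614/2883*1/3 = 616/2883 = pi_X  (ok)
  616/2883*2/5 + 1109/2883*7/15 + 544/2883*1/3 + 614/2883*4/15 = 1109/2883 = pi_Y  (ok)
  616/2883*2/5 + 1109/2883*2/15 + 544/2883*1/5 + 614/2883*1/15 = 544/2883 = pi_Z  (ok)
  616/2883*1/15 + 1109/2883*4/15 + 544/2883*2/15 + 614/2883*1/3 = 614/2883 = pi_W  (ok)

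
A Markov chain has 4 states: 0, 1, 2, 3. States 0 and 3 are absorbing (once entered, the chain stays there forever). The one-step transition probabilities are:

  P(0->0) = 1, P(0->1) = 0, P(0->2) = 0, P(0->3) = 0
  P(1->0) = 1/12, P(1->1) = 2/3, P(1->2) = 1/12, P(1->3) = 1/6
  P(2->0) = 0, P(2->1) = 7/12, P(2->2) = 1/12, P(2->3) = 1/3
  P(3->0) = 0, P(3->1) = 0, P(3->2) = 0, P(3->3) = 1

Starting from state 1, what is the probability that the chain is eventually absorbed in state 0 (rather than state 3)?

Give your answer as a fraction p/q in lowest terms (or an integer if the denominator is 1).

Let a_i = P(absorbed in 0 | start in state i).
Boundary conditions: a_0 = 1, a_3 = 0.
For each transient state i, a_i = sum_j P(i->j) * a_j:
  a_1 = 1/12*a_0 + 2/3*a_1 + 1/12*a_2 + 1/6*a_3
  a_2 = 0*a_0 + 7/12*a_1 + 1/12*a_2 + 1/3*a_3

Substituting a_0 = 1 and a_3 = 0, rearrange to (I - Q) a = r where r[i] = P(i -> 0):
  [1/3, -1/12] . (a_1, a_2) = 1/12
  [-7/12, 11/12] . (a_1, a_2) = 0

Solving yields:
  a_1 = 11/37
  a_2 = 7/37

Starting state is 1, so the absorption probability is a_1 = 11/37.

Answer: 11/37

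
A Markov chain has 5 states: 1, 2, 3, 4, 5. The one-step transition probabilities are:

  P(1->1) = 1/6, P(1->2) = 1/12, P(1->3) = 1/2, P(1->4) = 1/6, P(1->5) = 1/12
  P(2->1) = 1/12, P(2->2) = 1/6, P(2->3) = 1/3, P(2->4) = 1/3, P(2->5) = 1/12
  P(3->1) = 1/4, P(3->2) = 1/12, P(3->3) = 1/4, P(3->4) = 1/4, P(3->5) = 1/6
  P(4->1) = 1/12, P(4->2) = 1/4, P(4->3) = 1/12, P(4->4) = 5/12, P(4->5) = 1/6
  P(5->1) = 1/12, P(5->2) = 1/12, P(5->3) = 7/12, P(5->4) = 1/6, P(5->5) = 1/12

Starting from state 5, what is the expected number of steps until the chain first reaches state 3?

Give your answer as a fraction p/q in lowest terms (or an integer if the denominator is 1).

Answer: 12540/5207

Derivation:
Let h_i = expected steps to first reach 3 from state i.
Boundary: h_3 = 0.
First-step equations for the other states:
  h_1 = 1 + 1/6*h_1 + 1/12*h_2 + 1/2*h_3 + 1/6*h_4 + 1/12*h_5
  h_2 = 1 + 1/12*h_1 + 1/6*h_2 + 1/3*h_3 + 1/3*h_4 + 1/12*h_5
  h_4 = 1 + 1/12*h_1 + 1/4*h_2 + 1/12*h_3 + 5/12*h_4 + 1/6*h_5
  h_5 = 1 + 1/12*h_1 + 1/12*h_2 + 7/12*h_3 + 1/6*h_4 + 1/12*h_5

Substituting h_3 = 0 and rearranging gives the linear system (I - Q) h = 1:
  [5/6, -1/12, -1/6, -1/12] . (h_1, h_2, h_4, h_5) = 1
  [-1/12, 5/6, -1/3, -1/12] . (h_1, h_2, h_4, h_5) = 1
  [-1/12, -1/4, 7/12, -1/6] . (h_1, h_2, h_4, h_5) = 1
  [-1/12, -1/12, -1/6, 11/12] . (h_1, h_2, h_4, h_5) = 1

Solving yields:
  h_1 = 13680/5207
  h_2 = 17688/5207
  h_4 = 22044/5207
  h_5 = 12540/5207

Starting state is 5, so the expected hitting time is h_5 = 12540/5207.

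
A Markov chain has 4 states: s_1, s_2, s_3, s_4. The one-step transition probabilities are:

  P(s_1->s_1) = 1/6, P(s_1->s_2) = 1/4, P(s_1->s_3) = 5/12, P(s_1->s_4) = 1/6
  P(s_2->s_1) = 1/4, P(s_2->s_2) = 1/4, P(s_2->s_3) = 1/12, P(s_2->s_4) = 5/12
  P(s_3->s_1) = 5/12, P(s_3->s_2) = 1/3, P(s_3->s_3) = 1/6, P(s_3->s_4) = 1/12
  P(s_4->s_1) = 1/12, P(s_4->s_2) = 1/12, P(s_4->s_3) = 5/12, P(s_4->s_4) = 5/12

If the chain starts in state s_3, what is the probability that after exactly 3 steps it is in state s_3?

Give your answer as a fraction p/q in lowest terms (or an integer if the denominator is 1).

Computing P^3 by repeated multiplication:
P^1 =
  s_1: [1/6, 1/4, 5/12, 1/6]
  s_2: [1/4, 1/4, 1/12, 5/12]
  s_3: [5/12, 1/3, 1/6, 1/12]
  s_4: [1/12, 1/12, 5/12, 5/12]
P^2 =
  s_1: [5/18, 37/144, 11/48, 17/72]
  s_2: [25/144, 3/16, 5/16, 47/144]
  s_3: [11/48, 1/4, 19/72, 37/144]
  s_4: [35/144, 31/144, 41/144, 37/144]
P^3 =
  s_1: [65/288, 397/1728, 473/1728, 13/48]
  s_2: [403/1728, 383/1728, 53/192, 155/576]
  s_3: [401/1728, 11/48, 77/288, 469/1728]
  s_4: [15/64, 133/576, 473/1728, 451/1728]

(P^3)[s_3 -> s_3] = 77/288

Answer: 77/288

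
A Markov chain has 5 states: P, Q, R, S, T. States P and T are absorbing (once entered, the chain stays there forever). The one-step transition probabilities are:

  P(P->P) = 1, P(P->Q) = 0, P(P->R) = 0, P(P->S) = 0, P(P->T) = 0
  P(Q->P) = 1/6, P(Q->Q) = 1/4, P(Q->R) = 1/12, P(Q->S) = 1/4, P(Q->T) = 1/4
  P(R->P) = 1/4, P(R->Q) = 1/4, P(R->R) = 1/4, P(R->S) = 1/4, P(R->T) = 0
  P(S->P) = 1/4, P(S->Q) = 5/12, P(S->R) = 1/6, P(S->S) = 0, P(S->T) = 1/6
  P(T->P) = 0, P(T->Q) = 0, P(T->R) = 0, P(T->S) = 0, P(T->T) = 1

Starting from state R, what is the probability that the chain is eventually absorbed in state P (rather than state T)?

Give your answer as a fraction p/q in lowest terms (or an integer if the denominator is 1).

Let a_i = P(absorbed in P | start in state i).
Boundary conditions: a_P = 1, a_T = 0.
For each transient state i, a_i = sum_j P(i->j) * a_j:
  a_Q = 1/6*a_P + 1/4*a_Q + 1/12*a_R + 1/4*a_S + 1/4*a_T
  a_R = 1/4*a_P + 1/4*a_Q + 1/4*a_R + 1/4*a_S + 0*a_T
  a_S = 1/4*a_P + 5/12*a_Q + 1/6*a_R + 0*a_S + 1/6*a_T

Substituting a_P = 1 and a_T = 0, rearrange to (I - Q) a = r where r[i] = P(i -> P):
  [3/4, -1/12, -1/4] . (a_Q, a_R, a_S) = 1/6
  [-1/4, 3/4, -1/4] . (a_Q, a_R, a_S) = 1/4
  [-5/12, -1/6, 1] . (a_Q, a_R, a_S) = 1/4

Solving yields:
  a_Q = 58/119
  a_R = 163/238
  a_S = 135/238

Starting state is R, so the absorption probability is a_R = 163/238.

Answer: 163/238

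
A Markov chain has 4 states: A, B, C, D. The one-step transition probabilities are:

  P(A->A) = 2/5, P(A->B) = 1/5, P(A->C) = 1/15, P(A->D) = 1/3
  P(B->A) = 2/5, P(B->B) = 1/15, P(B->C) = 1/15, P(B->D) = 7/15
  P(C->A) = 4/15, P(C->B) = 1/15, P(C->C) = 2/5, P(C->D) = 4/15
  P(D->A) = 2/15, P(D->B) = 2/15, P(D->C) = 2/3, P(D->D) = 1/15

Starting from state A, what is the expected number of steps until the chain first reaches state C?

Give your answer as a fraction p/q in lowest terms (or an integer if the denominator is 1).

Let h_i = expected steps to first reach C from state i.
Boundary: h_C = 0.
First-step equations for the other states:
  h_A = 1 + 2/5*h_A + 1/5*h_B + 1/15*h_C + 1/3*h_D
  h_B = 1 + 2/5*h_A + 1/15*h_B + 1/15*h_C + 7/15*h_D
  h_D = 1 + 2/15*h_A + 2/15*h_B + 2/3*h_C + 1/15*h_D

Substituting h_C = 0 and rearranging gives the linear system (I - Q) h = 1:
  [3/5, -1/5, -1/3] . (h_A, h_B, h_D) = 1
  [-2/5, 14/15, -7/15] . (h_A, h_B, h_D) = 1
  [-2/15, -2/15, 14/15] . (h_A, h_B, h_D) = 1

Solving yields:
  h_A = 375/88
  h_B = 4605/1144
  h_D = 645/286

Starting state is A, so the expected hitting time is h_A = 375/88.

Answer: 375/88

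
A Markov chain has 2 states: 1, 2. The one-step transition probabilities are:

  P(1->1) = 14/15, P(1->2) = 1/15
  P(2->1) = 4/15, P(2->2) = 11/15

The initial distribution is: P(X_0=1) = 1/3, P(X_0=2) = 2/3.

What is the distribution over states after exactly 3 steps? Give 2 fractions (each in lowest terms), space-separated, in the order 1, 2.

Answer: 268/405 137/405

Derivation:
Propagating the distribution step by step (d_{t+1} = d_t * P):
d_0 = (1=1/3, 2=2/3)
  d_1[1] = 1/3*14/15 + 2/3*4/15 = 22/45
  d_1[2] = 1/3*1/15 + 2/3*11/15 = 23/45
d_1 = (1=22/45, 2=23/45)
  d_2[1] = 22/45*14/15 + 23/45*4/15 = 16/27
  d_2[2] = 22/45*1/15 + 23/45*11/15 = 11/27
d_2 = (1=16/27, 2=11/27)
  d_3[1] = 16/27*14/15 + 11/27*4/15 = 268/405
  d_3[2] = 16/27*1/15 + 11/27*11/15 = 137/405
d_3 = (1=268/405, 2=137/405)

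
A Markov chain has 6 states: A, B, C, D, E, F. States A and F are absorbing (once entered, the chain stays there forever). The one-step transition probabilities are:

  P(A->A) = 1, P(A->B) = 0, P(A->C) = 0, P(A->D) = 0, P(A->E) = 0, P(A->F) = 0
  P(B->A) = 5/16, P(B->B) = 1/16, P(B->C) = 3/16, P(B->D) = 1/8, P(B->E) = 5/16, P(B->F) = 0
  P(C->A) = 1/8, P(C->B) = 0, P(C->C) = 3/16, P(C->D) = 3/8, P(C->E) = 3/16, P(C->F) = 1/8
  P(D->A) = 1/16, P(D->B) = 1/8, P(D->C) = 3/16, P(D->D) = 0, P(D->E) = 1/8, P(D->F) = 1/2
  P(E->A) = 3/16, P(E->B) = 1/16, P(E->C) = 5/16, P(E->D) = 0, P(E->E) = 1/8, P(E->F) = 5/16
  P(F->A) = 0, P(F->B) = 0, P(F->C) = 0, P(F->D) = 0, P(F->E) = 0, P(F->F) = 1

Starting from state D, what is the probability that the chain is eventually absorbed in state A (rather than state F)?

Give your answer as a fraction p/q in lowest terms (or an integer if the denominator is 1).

Let a_i = P(absorbed in A | start in state i).
Boundary conditions: a_A = 1, a_F = 0.
For each transient state i, a_i = sum_j P(i->j) * a_j:
  a_B = 5/16*a_A + 1/16*a_B + 3/16*a_C + 1/8*a_D + 5/16*a_E + 0*a_F
  a_C = 1/8*a_A + 0*a_B + 3/16*a_C + 3/8*a_D + 3/16*a_E + 1/8*a_F
  a_D = 1/16*a_A + 1/8*a_B + 3/16*a_C + 0*a_D + 1/8*a_E + 1/2*a_F
  a_E = 3/16*a_A + 1/16*a_B + 5/16*a_C + 0*a_D + 1/8*a_E + 5/16*a_F

Substituting a_A = 1 and a_F = 0, rearrange to (I - Q) a = r where r[i] = P(i -> A):
  [15/16, -3/16, -1/8, -5/16] . (a_B, a_C, a_D, a_E) = 5/16
  [0, 13/16, -3/8, -3/16] . (a_B, a_C, a_D, a_E) = 1/8
  [-1/8, -3/16, 1, -1/8] . (a_B, a_C, a_D, a_E) = 1/16
  [-1/16, -5/16, 0, 7/8] . (a_B, a_C, a_D, a_E) = 3/16

Solving yields:
  a_B = 2311/4091
  a_C = 2915/8182
  a_D = 8105/32728
  a_E = 6249/16364

Starting state is D, so the absorption probability is a_D = 8105/32728.

Answer: 8105/32728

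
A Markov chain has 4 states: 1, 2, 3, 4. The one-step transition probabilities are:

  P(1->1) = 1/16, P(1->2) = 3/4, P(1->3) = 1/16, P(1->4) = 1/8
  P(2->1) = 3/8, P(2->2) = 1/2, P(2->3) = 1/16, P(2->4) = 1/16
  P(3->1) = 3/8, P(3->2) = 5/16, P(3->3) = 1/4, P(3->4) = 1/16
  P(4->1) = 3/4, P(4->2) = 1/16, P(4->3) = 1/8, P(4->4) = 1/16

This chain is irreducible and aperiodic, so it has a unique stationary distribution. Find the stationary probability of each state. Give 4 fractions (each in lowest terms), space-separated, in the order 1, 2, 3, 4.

Answer: 17/55 376/715 119/1430 9/110

Derivation:
The stationary distribution satisfies pi = pi * P, i.e.:
  pi_1 = 1/16*pi_1 + 3/8*pi_2 + 3/8*pi_3 + 3/4*pi_4
  pi_2 = 3/4*pi_1 + 1/2*pi_2 + 5/16*pi_3 + 1/16*pi_4
  pi_3 = 1/16*pi_1 + 1/16*pi_2 + 1/4*pi_3 + 1/8*pi_4
  pi_4 = 1/8*pi_1 + 1/16*pi_2 + 1/16*pi_3 + 1/16*pi_4
with normalization: pi_1 + pi_2 + pi_3 + pi_4 = 1.

Using the first 3 balance equations plus normalization, the linear system A*pi = b is:
  [-15/16, 3/8, 3/8, 3/4] . pi = 0
  [3/4, -1/2, 5/16, 1/16] . pi = 0
  [1/16, 1/16, -3/4, 1/8] . pi = 0
  [1, 1, 1, 1] . pi = 1

Solving yields:
  pi_1 = 17/55
  pi_2 = 376/715
  pi_3 = 119/1430
  pi_4 = 9/110

Verification (pi * P):
  17/55*1/16 + 376/715*3/8 + 119/1430*3/8 + 9/110*3/4 = 17/55 = pi_1  (ok)
  17/55*3/4 + 376/715*1/2 + 119/1430*5/16 + 9/110*1/16 = 376/715 = pi_2  (ok)
  17/55*1/16 + 376/715*1/16 + 119/1430*1/4 + 9/110*1/8 = 119/1430 = pi_3  (ok)
  17/55*1/8 + 376/715*1/16 + 119/1430*1/16 + 9/110*1/16 = 9/110 = pi_4  (ok)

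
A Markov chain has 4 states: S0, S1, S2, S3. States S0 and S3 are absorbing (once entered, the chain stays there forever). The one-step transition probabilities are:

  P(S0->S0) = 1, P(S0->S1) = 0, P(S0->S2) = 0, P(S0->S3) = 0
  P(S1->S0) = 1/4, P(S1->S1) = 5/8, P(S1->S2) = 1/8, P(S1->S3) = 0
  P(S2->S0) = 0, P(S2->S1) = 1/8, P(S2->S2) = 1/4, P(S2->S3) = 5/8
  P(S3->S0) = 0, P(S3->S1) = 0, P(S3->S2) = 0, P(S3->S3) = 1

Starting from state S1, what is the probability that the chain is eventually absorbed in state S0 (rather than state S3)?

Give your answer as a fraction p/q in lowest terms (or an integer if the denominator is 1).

Let a_i = P(absorbed in S0 | start in state i).
Boundary conditions: a_S0 = 1, a_S3 = 0.
For each transient state i, a_i = sum_j P(i->j) * a_j:
  a_S1 = 1/4*a_S0 + 5/8*a_S1 + 1/8*a_S2 + 0*a_S3
  a_S2 = 0*a_S0 + 1/8*a_S1 + 1/4*a_S2 + 5/8*a_S3

Substituting a_S0 = 1 and a_S3 = 0, rearrange to (I - Q) a = r where r[i] = P(i -> S0):
  [3/8, -1/8] . (a_S1, a_S2) = 1/4
  [-1/8, 3/4] . (a_S1, a_S2) = 0

Solving yields:
  a_S1 = 12/17
  a_S2 = 2/17

Starting state is S1, so the absorption probability is a_S1 = 12/17.

Answer: 12/17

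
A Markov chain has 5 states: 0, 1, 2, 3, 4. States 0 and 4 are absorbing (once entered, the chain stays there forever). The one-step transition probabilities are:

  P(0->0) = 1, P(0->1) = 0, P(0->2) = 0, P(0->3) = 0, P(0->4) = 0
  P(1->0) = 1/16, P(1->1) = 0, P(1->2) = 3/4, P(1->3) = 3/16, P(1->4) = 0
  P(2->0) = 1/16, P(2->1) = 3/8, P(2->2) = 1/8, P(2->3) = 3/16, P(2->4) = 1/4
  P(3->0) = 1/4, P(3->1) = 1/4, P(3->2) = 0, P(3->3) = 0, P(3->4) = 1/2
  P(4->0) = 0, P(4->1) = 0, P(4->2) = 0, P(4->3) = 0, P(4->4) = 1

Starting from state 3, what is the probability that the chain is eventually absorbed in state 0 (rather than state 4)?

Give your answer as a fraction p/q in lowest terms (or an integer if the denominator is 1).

Let a_i = P(absorbed in 0 | start in state i).
Boundary conditions: a_0 = 1, a_4 = 0.
For each transient state i, a_i = sum_j P(i->j) * a_j:
  a_1 = 1/16*a_0 + 0*a_1 + 3/4*a_2 + 3/16*a_3 + 0*a_4
  a_2 = 1/16*a_0 + 3/8*a_1 + 1/8*a_2 + 3/16*a_3 + 1/4*a_4
  a_3 = 1/4*a_0 + 1/4*a_1 + 0*a_2 + 0*a_3 + 1/2*a_4

Substituting a_0 = 1 and a_4 = 0, rearrange to (I - Q) a = r where r[i] = P(i -> 0):
  [1, -3/4, -3/16] . (a_1, a_2, a_3) = 1/16
  [-3/8, 7/8, -3/16] . (a_1, a_2, a_3) = 1/16
  [-1/4, 0, 1] . (a_1, a_2, a_3) = 1/4

Solving yields:
  a_1 = 91/265
  a_2 = 77/265
  a_3 = 89/265

Starting state is 3, so the absorption probability is a_3 = 89/265.

Answer: 89/265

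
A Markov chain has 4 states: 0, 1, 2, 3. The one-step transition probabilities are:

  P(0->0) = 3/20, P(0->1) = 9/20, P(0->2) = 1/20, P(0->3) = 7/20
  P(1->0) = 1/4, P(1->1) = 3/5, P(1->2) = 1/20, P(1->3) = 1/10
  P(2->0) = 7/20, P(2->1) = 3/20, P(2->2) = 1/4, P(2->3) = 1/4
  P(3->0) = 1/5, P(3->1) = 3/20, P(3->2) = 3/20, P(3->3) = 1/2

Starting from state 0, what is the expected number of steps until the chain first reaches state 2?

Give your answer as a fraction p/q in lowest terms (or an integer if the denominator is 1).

Let h_i = expected steps to first reach 2 from state i.
Boundary: h_2 = 0.
First-step equations for the other states:
  h_0 = 1 + 3/20*h_0 + 9/20*h_1 + 1/20*h_2 + 7/20*h_3
  h_1 = 1 + 1/4*h_0 + 3/5*h_1 + 1/20*h_2 + 1/10*h_3
  h_3 = 1 + 1/5*h_0 + 3/20*h_1 + 3/20*h_2 + 1/2*h_3

Substituting h_2 = 0 and rearranging gives the linear system (I - Q) h = 1:
  [17/20, -9/20, -7/20] . (h_0, h_1, h_3) = 1
  [-1/4, 2/5, -1/10] . (h_0, h_1, h_3) = 1
  [-1/5, -3/20, 1/2] . (h_0, h_1, h_3) = 1

Solving yields:
  h_0 = 140/11
  h_1 = 5380/407
  h_3 = 4500/407

Starting state is 0, so the expected hitting time is h_0 = 140/11.

Answer: 140/11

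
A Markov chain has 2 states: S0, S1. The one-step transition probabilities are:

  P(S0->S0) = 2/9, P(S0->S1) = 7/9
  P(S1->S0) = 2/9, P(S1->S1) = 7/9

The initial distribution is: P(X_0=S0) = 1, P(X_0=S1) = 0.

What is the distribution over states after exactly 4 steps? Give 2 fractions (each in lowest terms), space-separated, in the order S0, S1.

Propagating the distribution step by step (d_{t+1} = d_t * P):
d_0 = (S0=1, S1=0)
  d_1[S0] = 1*2/9 + 0*2/9 = 2/9
  d_1[S1] = 1*7/9 + 0*7/9 = 7/9
d_1 = (S0=2/9, S1=7/9)
  d_2[S0] = 2/9*2/9 + 7/9*2/9 = 2/9
  d_2[S1] = 2/9*7/9 + 7/9*7/9 = 7/9
d_2 = (S0=2/9, S1=7/9)
  d_3[S0] = 2/9*2/9 + 7/9*2/9 = 2/9
  d_3[S1] = 2/9*7/9 + 7/9*7/9 = 7/9
d_3 = (S0=2/9, S1=7/9)
  d_4[S0] = 2/9*2/9 + 7/9*2/9 = 2/9
  d_4[S1] = 2/9*7/9 + 7/9*7/9 = 7/9
d_4 = (S0=2/9, S1=7/9)

Answer: 2/9 7/9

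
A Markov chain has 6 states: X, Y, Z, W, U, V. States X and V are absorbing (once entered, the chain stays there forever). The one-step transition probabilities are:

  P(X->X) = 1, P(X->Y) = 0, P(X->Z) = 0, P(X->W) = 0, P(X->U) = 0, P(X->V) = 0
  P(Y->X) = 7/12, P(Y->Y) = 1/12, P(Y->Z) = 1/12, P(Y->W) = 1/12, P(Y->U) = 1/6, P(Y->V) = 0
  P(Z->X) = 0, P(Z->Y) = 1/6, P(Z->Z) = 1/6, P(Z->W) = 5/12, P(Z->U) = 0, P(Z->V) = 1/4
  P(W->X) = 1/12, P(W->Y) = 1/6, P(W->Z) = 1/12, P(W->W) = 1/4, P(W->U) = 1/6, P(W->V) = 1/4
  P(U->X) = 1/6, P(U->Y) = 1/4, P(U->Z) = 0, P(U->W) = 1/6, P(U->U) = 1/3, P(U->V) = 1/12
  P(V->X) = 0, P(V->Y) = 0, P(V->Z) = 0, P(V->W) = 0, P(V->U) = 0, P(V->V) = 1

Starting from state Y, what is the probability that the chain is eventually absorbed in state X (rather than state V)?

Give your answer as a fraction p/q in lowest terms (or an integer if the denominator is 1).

Answer: 126/149

Derivation:
Let a_i = P(absorbed in X | start in state i).
Boundary conditions: a_X = 1, a_V = 0.
For each transient state i, a_i = sum_j P(i->j) * a_j:
  a_Y = 7/12*a_X + 1/12*a_Y + 1/12*a_Z + 1/12*a_W + 1/6*a_U + 0*a_V
  a_Z = 0*a_X + 1/6*a_Y + 1/6*a_Z + 5/12*a_W + 0*a_U + 1/4*a_V
  a_W = 1/12*a_X + 1/6*a_Y + 1/12*a_Z + 1/4*a_W + 1/6*a_U + 1/4*a_V
  a_U = 1/6*a_X + 1/4*a_Y + 0*a_Z + 1/6*a_W + 1/3*a_U + 1/12*a_V

Substituting a_X = 1 and a_V = 0, rearrange to (I - Q) a = r where r[i] = P(i -> X):
  [11/12, -1/12, -1/12, -1/6] . (a_Y, a_Z, a_W, a_U) = 7/12
  [-1/6, 5/6, -5/12, 0] . (a_Y, a_Z, a_W, a_U) = 0
  [-1/6, -1/12, 3/4, -1/6] . (a_Y, a_Z, a_W, a_U) = 1/12
  [-1/4, 0, -1/6, 2/3] . (a_Y, a_Z, a_W, a_U) = 1/6

Solving yields:
  a_Y = 126/149
  a_Z = 312/745
  a_W = 372/745
  a_U = 1031/1490

Starting state is Y, so the absorption probability is a_Y = 126/149.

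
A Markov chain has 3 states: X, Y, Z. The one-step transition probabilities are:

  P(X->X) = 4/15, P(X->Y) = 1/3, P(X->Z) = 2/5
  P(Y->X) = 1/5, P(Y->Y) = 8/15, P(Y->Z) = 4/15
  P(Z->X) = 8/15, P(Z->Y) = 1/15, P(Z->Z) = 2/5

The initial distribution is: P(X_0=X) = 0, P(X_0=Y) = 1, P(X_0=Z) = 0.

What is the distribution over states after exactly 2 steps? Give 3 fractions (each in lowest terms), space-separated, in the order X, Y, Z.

Answer: 68/225 83/225 74/225

Derivation:
Propagating the distribution step by step (d_{t+1} = d_t * P):
d_0 = (X=0, Y=1, Z=0)
  d_1[X] = 0*4/15 + 1*1/5 + 0*8/15 = 1/5
  d_1[Y] = 0*1/3 + 1*8/15 + 0*1/15 = 8/15
  d_1[Z] = 0*2/5 + 1*4/15 + 0*2/5 = 4/15
d_1 = (X=1/5, Y=8/15, Z=4/15)
  d_2[X] = 1/5*4/15 + 8/15*1/5 + 4/15*8/15 = 68/225
  d_2[Y] = 1/5*1/3 + 8/15*8/15 + 4/15*1/15 = 83/225
  d_2[Z] = 1/5*2/5 + 8/15*4/15 + 4/15*2/5 = 74/225
d_2 = (X=68/225, Y=83/225, Z=74/225)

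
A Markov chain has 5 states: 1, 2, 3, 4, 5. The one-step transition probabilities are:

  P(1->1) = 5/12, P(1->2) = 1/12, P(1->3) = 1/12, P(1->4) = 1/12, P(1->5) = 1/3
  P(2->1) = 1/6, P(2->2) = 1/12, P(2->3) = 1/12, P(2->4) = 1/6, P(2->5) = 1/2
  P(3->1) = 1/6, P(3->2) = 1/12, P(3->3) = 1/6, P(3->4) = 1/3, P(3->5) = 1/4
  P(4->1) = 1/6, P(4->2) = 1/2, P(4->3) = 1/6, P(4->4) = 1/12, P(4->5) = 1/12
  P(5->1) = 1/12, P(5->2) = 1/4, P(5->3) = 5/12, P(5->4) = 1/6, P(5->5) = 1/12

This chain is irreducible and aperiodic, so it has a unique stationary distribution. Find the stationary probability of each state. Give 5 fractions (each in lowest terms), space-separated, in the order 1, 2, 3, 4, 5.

The stationary distribution satisfies pi = pi * P, i.e.:
  pi_1 = 5/12*pi_1 + 1/6*pi_2 + 1/6*pi_3 + 1/6*pi_4 + 1/12*pi_5
  pi_2 = 1/12*pi_1 + 1/12*pi_2 + 1/12*pi_3 + 1/2*pi_4 + 1/4*pi_5
  pi_3 = 1/12*pi_1 + 1/12*pi_2 + 1/6*pi_3 + 1/6*pi_4 + 5/12*pi_5
  pi_4 = 1/12*pi_1 + 1/6*pi_2 + 1/3*pi_3 + 1/12*pi_4 + 1/6*pi_5
  pi_5 = 1/3*pi_1 + 1/2*pi_2 + 1/4*pi_3 + 1/12*pi_4 + 1/12*pi_5
with normalization: pi_1 + pi_2 + pi_3 + pi_4 + pi_5 = 1.

Using the first 4 balance equations plus normalization, the linear system A*pi = b is:
  [-7/12, 1/6, 1/6, 1/6, 1/12] . pi = 0
  [1/12, -11/12, 1/12, 1/2, 1/4] . pi = 0
  [1/12, 1/12, -5/6, 1/6, 5/12] . pi = 0
  [1/12, 1/6, 1/3, -11/12, 1/6] . pi = 0
  [1, 1, 1, 1, 1] . pi = 1

Solving yields:
  pi_1 = 4505/23113
  pi_2 = 4500/23113
  pi_3 = 4522/23113
  pi_4 = 3905/23113
  pi_5 = 5681/23113

Verification (pi * P):
  4505/23113*5/12 + 4500/23113*1/6 + 4522/23113*1/6 + 3905/23113*1/6 + 5681/23113*1/12 = 4505/23113 = pi_1  (ok)
  4505/23113*1/12 + 4500/23113*1/12 + 4522/23113*1/12 + 3905/23113*1/2 + 5681/23113*1/4 = 4500/23113 = pi_2  (ok)
  4505/23113*1/12 + 4500/23113*1/12 + 4522/23113*1/6 + 3905/23113*1/6 + 5681/23113*5/12 = 4522/23113 = pi_3  (ok)
  4505/23113*1/12 + 4500/23113*1/6 + 4522/23113*1/3 + 3905/23113*1/12 + 5681/23113*1/6 = 3905/23113 = pi_4  (ok)
  4505/23113*1/3 + 4500/23113*1/2 + 4522/23113*1/4 + 3905/23113*1/12 + 5681/23113*1/12 = 5681/23113 = pi_5  (ok)

Answer: 4505/23113 4500/23113 4522/23113 3905/23113 5681/23113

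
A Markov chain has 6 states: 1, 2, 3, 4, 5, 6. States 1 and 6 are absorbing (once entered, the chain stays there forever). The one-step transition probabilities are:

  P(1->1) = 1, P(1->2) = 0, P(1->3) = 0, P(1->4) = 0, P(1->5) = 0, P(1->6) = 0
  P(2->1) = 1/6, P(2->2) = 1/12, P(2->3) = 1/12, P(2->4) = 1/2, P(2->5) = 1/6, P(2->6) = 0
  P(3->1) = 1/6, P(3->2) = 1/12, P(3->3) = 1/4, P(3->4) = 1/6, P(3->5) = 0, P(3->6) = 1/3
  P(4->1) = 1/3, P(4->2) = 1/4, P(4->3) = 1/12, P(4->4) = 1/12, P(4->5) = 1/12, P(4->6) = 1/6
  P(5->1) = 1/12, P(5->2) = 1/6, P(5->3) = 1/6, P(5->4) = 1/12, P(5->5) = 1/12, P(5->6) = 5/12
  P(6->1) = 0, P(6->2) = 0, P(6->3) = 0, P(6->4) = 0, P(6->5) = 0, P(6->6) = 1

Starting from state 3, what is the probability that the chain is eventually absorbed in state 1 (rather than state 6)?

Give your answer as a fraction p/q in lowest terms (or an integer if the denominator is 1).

Let a_i = P(absorbed in 1 | start in state i).
Boundary conditions: a_1 = 1, a_6 = 0.
For each transient state i, a_i = sum_j P(i->j) * a_j:
  a_2 = 1/6*a_1 + 1/12*a_2 + 1/12*a_3 + 1/2*a_4 + 1/6*a_5 + 0*a_6
  a_3 = 1/6*a_1 + 1/12*a_2 + 1/4*a_3 + 1/6*a_4 + 0*a_5 + 1/3*a_6
  a_4 = 1/3*a_1 + 1/4*a_2 + 1/12*a_3 + 1/12*a_4 + 1/12*a_5 + 1/6*a_6
  a_5 = 1/12*a_1 + 1/6*a_2 + 1/6*a_3 + 1/12*a_4 + 1/12*a_5 + 5/12*a_6

Substituting a_1 = 1 and a_6 = 0, rearrange to (I - Q) a = r where r[i] = P(i -> 1):
  [11/12, -1/12, -1/2, -1/6] . (a_2, a_3, a_4, a_5) = 1/6
  [-1/12, 3/4, -1/6, 0] . (a_2, a_3, a_4, a_5) = 1/6
  [-1/4, -1/12, 11/12, -1/12] . (a_2, a_3, a_4, a_5) = 1/3
  [-1/6, -1/6, -1/12, 11/12] . (a_2, a_3, a_4, a_5) = 1/12

Solving yields:
  a_2 = 2707/4462
  a_3 = 1885/4462
  a_4 = 2667/4462
  a_5 = 1483/4462

Starting state is 3, so the absorption probability is a_3 = 1885/4462.

Answer: 1885/4462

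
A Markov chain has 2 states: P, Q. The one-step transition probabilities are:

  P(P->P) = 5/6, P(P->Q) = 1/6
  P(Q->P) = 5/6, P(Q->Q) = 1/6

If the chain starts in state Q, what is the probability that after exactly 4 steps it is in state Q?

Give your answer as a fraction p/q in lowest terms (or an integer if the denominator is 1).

Answer: 1/6

Derivation:
Computing P^4 by repeated multiplication:
P^1 =
  P: [5/6, 1/6]
  Q: [5/6, 1/6]
P^2 =
  P: [5/6, 1/6]
  Q: [5/6, 1/6]
P^3 =
  P: [5/6, 1/6]
  Q: [5/6, 1/6]
P^4 =
  P: [5/6, 1/6]
  Q: [5/6, 1/6]

(P^4)[Q -> Q] = 1/6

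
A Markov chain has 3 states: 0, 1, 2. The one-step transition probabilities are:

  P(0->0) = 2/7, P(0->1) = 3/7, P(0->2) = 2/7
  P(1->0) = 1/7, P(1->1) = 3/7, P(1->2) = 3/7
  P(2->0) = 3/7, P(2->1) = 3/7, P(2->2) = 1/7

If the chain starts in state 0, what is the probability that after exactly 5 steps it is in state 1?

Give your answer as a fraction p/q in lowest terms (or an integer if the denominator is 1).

Answer: 3/7

Derivation:
Computing P^5 by repeated multiplication:
P^1 =
  0: [2/7, 3/7, 2/7]
  1: [1/7, 3/7, 3/7]
  2: [3/7, 3/7, 1/7]
P^2 =
  0: [13/49, 3/7, 15/49]
  1: [2/7, 3/7, 2/7]
  2: [12/49, 3/7, 16/49]
P^3 =
  0: [92/343, 3/7, 104/343]
  1: [13/49, 3/7, 15/49]
  2: [93/343, 3/7, 103/343]
P^4 =
  0: [643/2401, 3/7, 729/2401]
  1: [92/343, 3/7, 104/343]
  2: [642/2401, 3/7, 730/2401]
P^5 =
  0: [4502/16807, 3/7, 5102/16807]
  1: [643/2401, 3/7, 729/2401]
  2: [4503/16807, 3/7, 5101/16807]

(P^5)[0 -> 1] = 3/7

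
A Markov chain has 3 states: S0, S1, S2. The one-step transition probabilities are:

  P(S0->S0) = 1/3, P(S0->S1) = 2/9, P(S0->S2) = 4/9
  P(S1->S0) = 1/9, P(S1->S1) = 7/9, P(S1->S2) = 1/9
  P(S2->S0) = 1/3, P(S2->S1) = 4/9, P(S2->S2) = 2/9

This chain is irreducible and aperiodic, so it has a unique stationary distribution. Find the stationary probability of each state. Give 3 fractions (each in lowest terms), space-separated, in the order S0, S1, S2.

Answer: 1/5 3/5 1/5

Derivation:
The stationary distribution satisfies pi = pi * P, i.e.:
  pi_S0 = 1/3*pi_S0 + 1/9*pi_S1 + 1/3*pi_S2
  pi_S1 = 2/9*pi_S0 + 7/9*pi_S1 + 4/9*pi_S2
  pi_S2 = 4/9*pi_S0 + 1/9*pi_S1 + 2/9*pi_S2
with normalization: pi_S0 + pi_S1 + pi_S2 = 1.

Using the first 2 balance equations plus normalization, the linear system A*pi = b is:
  [-2/3, 1/9, 1/3] . pi = 0
  [2/9, -2/9, 4/9] . pi = 0
  [1, 1, 1] . pi = 1

Solving yields:
  pi_S0 = 1/5
  pi_S1 = 3/5
  pi_S2 = 1/5

Verification (pi * P):
  1/5*1/3 + 3/5*1/9 + 1/5*1/3 = 1/5 = pi_S0  (ok)
  1/5*2/9 + 3/5*7/9 + 1/5*4/9 = 3/5 = pi_S1  (ok)
  1/5*4/9 + 3/5*1/9 + 1/5*2/9 = 1/5 = pi_S2  (ok)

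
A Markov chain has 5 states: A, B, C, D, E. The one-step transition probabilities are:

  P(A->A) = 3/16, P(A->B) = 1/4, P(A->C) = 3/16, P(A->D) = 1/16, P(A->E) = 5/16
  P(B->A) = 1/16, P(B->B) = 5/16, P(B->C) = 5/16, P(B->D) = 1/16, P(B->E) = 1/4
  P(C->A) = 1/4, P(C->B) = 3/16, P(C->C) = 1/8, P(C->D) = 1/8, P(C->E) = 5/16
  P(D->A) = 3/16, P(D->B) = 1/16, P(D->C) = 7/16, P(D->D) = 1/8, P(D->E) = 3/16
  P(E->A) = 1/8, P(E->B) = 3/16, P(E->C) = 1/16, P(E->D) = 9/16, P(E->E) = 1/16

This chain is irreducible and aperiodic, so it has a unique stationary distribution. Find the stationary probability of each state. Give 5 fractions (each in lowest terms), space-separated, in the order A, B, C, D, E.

The stationary distribution satisfies pi = pi * P, i.e.:
  pi_A = 3/16*pi_A + 1/16*pi_B + 1/4*pi_C + 3/16*pi_D + 1/8*pi_E
  pi_B = 1/4*pi_A + 5/16*pi_B + 3/16*pi_C + 1/16*pi_D + 3/16*pi_E
  pi_C = 3/16*pi_A + 5/16*pi_B + 1/8*pi_C + 7/16*pi_D + 1/16*pi_E
  pi_D = 1/16*pi_A + 1/16*pi_B + 1/8*pi_C + 1/8*pi_D + 9/16*pi_E
  pi_E = 5/16*pi_A + 1/4*pi_B + 5/16*pi_C + 3/16*pi_D + 1/16*pi_E
with normalization: pi_A + pi_B + pi_C + pi_D + pi_E = 1.

Using the first 4 balance equations plus normalization, the linear system A*pi = b is:
  [-13/16, 1/16, 1/4, 3/16, 1/8] . pi = 0
  [1/4, -11/16, 3/16, 1/16, 3/16] . pi = 0
  [3/16, 5/16, -7/8, 7/16, 1/16] . pi = 0
  [1/16, 1/16, 1/8, -7/8, 9/16] . pi = 0
  [1, 1, 1, 1, 1] . pi = 1

Solving yields:
  pi_A = 12931/79413
  pi_B = 15685/79413
  pi_C = 5839/26471
  pi_D = 15790/79413
  pi_E = 5830/26471

Verification (pi * P):
  12931/79413*3/16 + 15685/79413*1/16 + 5839/26471*1/4 + 15790/79413*3/16 + 5830/26471*1/8 = 12931/79413 = pi_A  (ok)
  12931/79413*1/4 + 15685/79413*5/16 + 5839/26471*3/16 + 15790/79413*1/16 + 5830/26471*3/16 = 15685/79413 = pi_B  (ok)
  12931/79413*3/16 + 15685/79413*5/16 + 5839/26471*1/8 + 15790/79413*7/16 + 5830/26471*1/16 = 5839/26471 = pi_C  (ok)
  12931/79413*1/16 + 15685/79413*1/16 + 5839/26471*1/8 + 15790/79413*1/8 + 5830/26471*9/16 = 15790/79413 = pi_D  (ok)
  12931/79413*5/16 + 15685/79413*1/4 + 5839/26471*5/16 + 15790/79413*3/16 + 5830/26471*1/16 = 5830/26471 = pi_E  (ok)

Answer: 12931/79413 15685/79413 5839/26471 15790/79413 5830/26471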